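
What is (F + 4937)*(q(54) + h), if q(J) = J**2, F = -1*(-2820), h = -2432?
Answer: 3754388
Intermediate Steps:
F = 2820
(F + 4937)*(q(54) + h) = (2820 + 4937)*(54**2 - 2432) = 7757*(2916 - 2432) = 7757*484 = 3754388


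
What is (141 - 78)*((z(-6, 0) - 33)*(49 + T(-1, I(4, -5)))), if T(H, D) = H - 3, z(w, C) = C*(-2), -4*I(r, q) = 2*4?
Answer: -93555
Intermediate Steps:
I(r, q) = -2 (I(r, q) = -4/2 = -¼*8 = -2)
z(w, C) = -2*C
T(H, D) = -3 + H
(141 - 78)*((z(-6, 0) - 33)*(49 + T(-1, I(4, -5)))) = (141 - 78)*((-2*0 - 33)*(49 + (-3 - 1))) = 63*((0 - 33)*(49 - 4)) = 63*(-33*45) = 63*(-1485) = -93555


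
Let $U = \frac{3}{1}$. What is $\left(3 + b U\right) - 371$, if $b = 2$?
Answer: $-362$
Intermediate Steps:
$U = 3$ ($U = 3 \cdot 1 = 3$)
$\left(3 + b U\right) - 371 = \left(3 + 2 \cdot 3\right) - 371 = \left(3 + 6\right) - 371 = 9 - 371 = -362$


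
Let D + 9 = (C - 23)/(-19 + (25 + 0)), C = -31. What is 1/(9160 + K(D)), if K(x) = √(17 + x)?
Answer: 9160/83905601 - I/83905601 ≈ 0.00010917 - 1.1918e-8*I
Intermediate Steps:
D = -18 (D = -9 + (-31 - 23)/(-19 + (25 + 0)) = -9 - 54/(-19 + 25) = -9 - 54/6 = -9 - 54*⅙ = -9 - 9 = -18)
1/(9160 + K(D)) = 1/(9160 + √(17 - 18)) = 1/(9160 + √(-1)) = 1/(9160 + I) = (9160 - I)/83905601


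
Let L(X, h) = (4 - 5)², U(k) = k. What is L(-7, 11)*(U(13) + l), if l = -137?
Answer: -124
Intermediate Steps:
L(X, h) = 1 (L(X, h) = (-1)² = 1)
L(-7, 11)*(U(13) + l) = 1*(13 - 137) = 1*(-124) = -124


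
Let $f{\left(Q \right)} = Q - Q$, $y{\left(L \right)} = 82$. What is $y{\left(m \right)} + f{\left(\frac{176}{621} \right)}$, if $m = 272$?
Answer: $82$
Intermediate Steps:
$f{\left(Q \right)} = 0$
$y{\left(m \right)} + f{\left(\frac{176}{621} \right)} = 82 + 0 = 82$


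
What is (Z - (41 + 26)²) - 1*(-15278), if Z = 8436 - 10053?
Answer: 9172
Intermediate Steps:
Z = -1617
(Z - (41 + 26)²) - 1*(-15278) = (-1617 - (41 + 26)²) - 1*(-15278) = (-1617 - 1*67²) + 15278 = (-1617 - 1*4489) + 15278 = (-1617 - 4489) + 15278 = -6106 + 15278 = 9172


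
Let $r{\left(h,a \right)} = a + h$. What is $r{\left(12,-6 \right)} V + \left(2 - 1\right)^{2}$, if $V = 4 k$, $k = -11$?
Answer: $-263$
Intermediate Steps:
$V = -44$ ($V = 4 \left(-11\right) = -44$)
$r{\left(12,-6 \right)} V + \left(2 - 1\right)^{2} = \left(-6 + 12\right) \left(-44\right) + \left(2 - 1\right)^{2} = 6 \left(-44\right) + 1^{2} = -264 + 1 = -263$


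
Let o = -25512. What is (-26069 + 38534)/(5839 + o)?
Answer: -12465/19673 ≈ -0.63361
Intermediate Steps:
(-26069 + 38534)/(5839 + o) = (-26069 + 38534)/(5839 - 25512) = 12465/(-19673) = 12465*(-1/19673) = -12465/19673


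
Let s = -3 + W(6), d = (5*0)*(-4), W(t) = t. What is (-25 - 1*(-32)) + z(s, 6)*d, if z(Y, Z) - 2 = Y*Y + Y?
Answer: 7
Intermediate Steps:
d = 0 (d = 0*(-4) = 0)
s = 3 (s = -3 + 6 = 3)
z(Y, Z) = 2 + Y + Y² (z(Y, Z) = 2 + (Y*Y + Y) = 2 + (Y² + Y) = 2 + (Y + Y²) = 2 + Y + Y²)
(-25 - 1*(-32)) + z(s, 6)*d = (-25 - 1*(-32)) + (2 + 3 + 3²)*0 = (-25 + 32) + (2 + 3 + 9)*0 = 7 + 14*0 = 7 + 0 = 7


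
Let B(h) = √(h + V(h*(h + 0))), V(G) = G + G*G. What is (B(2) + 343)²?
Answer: (343 + √22)² ≈ 1.2089e+5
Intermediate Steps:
V(G) = G + G²
B(h) = √(h + h²*(1 + h²)) (B(h) = √(h + (h*(h + 0))*(1 + h*(h + 0))) = √(h + (h*h)*(1 + h*h)) = √(h + h²*(1 + h²)))
(B(2) + 343)² = (√(2*(1 + 2 + 2³)) + 343)² = (√(2*(1 + 2 + 8)) + 343)² = (√(2*11) + 343)² = (√22 + 343)² = (343 + √22)²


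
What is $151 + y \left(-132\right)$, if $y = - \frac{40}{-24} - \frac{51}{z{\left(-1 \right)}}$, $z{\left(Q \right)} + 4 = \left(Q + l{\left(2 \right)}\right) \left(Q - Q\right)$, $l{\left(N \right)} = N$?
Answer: $-1752$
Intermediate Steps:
$z{\left(Q \right)} = -4$ ($z{\left(Q \right)} = -4 + \left(Q + 2\right) \left(Q - Q\right) = -4 + \left(2 + Q\right) 0 = -4 + 0 = -4$)
$y = \frac{173}{12}$ ($y = - \frac{40}{-24} - \frac{51}{-4} = \left(-40\right) \left(- \frac{1}{24}\right) - - \frac{51}{4} = \frac{5}{3} + \frac{51}{4} = \frac{173}{12} \approx 14.417$)
$151 + y \left(-132\right) = 151 + \frac{173}{12} \left(-132\right) = 151 - 1903 = -1752$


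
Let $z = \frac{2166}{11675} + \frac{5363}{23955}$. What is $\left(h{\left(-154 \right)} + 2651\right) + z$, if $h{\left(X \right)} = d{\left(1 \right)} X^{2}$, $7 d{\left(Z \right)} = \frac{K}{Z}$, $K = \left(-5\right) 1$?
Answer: $- \frac{799231243414}{55934925} \approx -14289.0$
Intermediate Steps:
$K = -5$
$d{\left(Z \right)} = - \frac{5}{7 Z}$ ($d{\left(Z \right)} = \frac{\left(-5\right) \frac{1}{Z}}{7} = - \frac{5}{7 Z}$)
$z = \frac{22899911}{55934925}$ ($z = 2166 \cdot \frac{1}{11675} + 5363 \cdot \frac{1}{23955} = \frac{2166}{11675} + \frac{5363}{23955} = \frac{22899911}{55934925} \approx 0.4094$)
$h{\left(X \right)} = - \frac{5 X^{2}}{7}$ ($h{\left(X \right)} = - \frac{5}{7 \cdot 1} X^{2} = \left(- \frac{5}{7}\right) 1 X^{2} = - \frac{5 X^{2}}{7}$)
$\left(h{\left(-154 \right)} + 2651\right) + z = \left(- \frac{5 \left(-154\right)^{2}}{7} + 2651\right) + \frac{22899911}{55934925} = \left(\left(- \frac{5}{7}\right) 23716 + 2651\right) + \frac{22899911}{55934925} = \left(-16940 + 2651\right) + \frac{22899911}{55934925} = -14289 + \frac{22899911}{55934925} = - \frac{799231243414}{55934925}$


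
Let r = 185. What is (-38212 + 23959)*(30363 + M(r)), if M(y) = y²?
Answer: -920572764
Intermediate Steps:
(-38212 + 23959)*(30363 + M(r)) = (-38212 + 23959)*(30363 + 185²) = -14253*(30363 + 34225) = -14253*64588 = -920572764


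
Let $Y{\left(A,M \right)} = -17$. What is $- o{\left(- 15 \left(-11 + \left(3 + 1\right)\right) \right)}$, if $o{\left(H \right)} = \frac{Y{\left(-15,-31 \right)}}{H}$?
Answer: $\frac{17}{105} \approx 0.1619$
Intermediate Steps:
$o{\left(H \right)} = - \frac{17}{H}$
$- o{\left(- 15 \left(-11 + \left(3 + 1\right)\right) \right)} = - \frac{-17}{\left(-1\right) 15 \left(-11 + \left(3 + 1\right)\right)} = - \frac{-17}{\left(-1\right) 15 \left(-11 + 4\right)} = - \frac{-17}{\left(-1\right) 15 \left(-7\right)} = - \frac{-17}{\left(-1\right) \left(-105\right)} = - \frac{-17}{105} = \left(-1\right) \left(- \frac{17}{105}\right) = \frac{17}{105}$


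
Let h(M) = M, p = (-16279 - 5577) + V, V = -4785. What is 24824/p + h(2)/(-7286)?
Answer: -90460473/97053163 ≈ -0.93207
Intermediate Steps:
p = -26641 (p = (-16279 - 5577) - 4785 = -21856 - 4785 = -26641)
24824/p + h(2)/(-7286) = 24824/(-26641) + 2/(-7286) = 24824*(-1/26641) + 2*(-1/7286) = -24824/26641 - 1/3643 = -90460473/97053163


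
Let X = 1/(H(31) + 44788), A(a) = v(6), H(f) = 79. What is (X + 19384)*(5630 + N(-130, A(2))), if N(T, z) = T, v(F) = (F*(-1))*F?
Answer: 4783360609500/44867 ≈ 1.0661e+8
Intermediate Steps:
v(F) = -F² (v(F) = (-F)*F = -F²)
A(a) = -36 (A(a) = -1*6² = -1*36 = -36)
X = 1/44867 (X = 1/(79 + 44788) = 1/44867 ≈ 2.2288e-5)
(X + 19384)*(5630 + N(-130, A(2))) = (1/44867 + 19384)*(5630 - 130) = (869701929/44867)*5500 = 4783360609500/44867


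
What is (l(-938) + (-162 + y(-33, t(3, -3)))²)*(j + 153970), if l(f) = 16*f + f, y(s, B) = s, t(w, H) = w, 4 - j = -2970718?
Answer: 68990074668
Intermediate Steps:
j = 2970722 (j = 4 - 1*(-2970718) = 4 + 2970718 = 2970722)
l(f) = 17*f
(l(-938) + (-162 + y(-33, t(3, -3)))²)*(j + 153970) = (17*(-938) + (-162 - 33)²)*(2970722 + 153970) = (-15946 + (-195)²)*3124692 = (-15946 + 38025)*3124692 = 22079*3124692 = 68990074668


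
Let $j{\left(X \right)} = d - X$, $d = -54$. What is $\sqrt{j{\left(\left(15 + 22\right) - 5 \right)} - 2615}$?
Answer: $i \sqrt{2701} \approx 51.971 i$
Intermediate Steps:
$j{\left(X \right)} = -54 - X$
$\sqrt{j{\left(\left(15 + 22\right) - 5 \right)} - 2615} = \sqrt{\left(-54 - \left(\left(15 + 22\right) - 5\right)\right) - 2615} = \sqrt{\left(-54 - \left(37 - 5\right)\right) - 2615} = \sqrt{\left(-54 - 32\right) - 2615} = \sqrt{-86 - 2615} = \sqrt{-2701} = i \sqrt{2701}$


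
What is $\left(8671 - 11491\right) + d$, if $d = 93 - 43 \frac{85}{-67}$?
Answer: $- \frac{179054}{67} \approx -2672.4$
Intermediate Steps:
$d = \frac{9886}{67}$ ($d = 93 - 43 \cdot 85 \left(- \frac{1}{67}\right) = 93 - - \frac{3655}{67} = 93 + \frac{3655}{67} = \frac{9886}{67} \approx 147.55$)
$\left(8671 - 11491\right) + d = \left(8671 - 11491\right) + \frac{9886}{67} = -2820 + \frac{9886}{67} = - \frac{179054}{67}$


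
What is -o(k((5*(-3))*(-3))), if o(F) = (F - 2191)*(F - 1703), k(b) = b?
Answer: -3558068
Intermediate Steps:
o(F) = (-2191 + F)*(-1703 + F)
-o(k((5*(-3))*(-3))) = -(3731273 + ((5*(-3))*(-3))² - 3894*5*(-3)*(-3)) = -(3731273 + (-15*(-3))² - (-58410)*(-3)) = -(3731273 + 45² - 3894*45) = -(3731273 + 2025 - 175230) = -1*3558068 = -3558068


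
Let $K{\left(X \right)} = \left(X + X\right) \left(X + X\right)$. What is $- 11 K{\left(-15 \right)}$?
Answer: $-9900$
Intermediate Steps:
$K{\left(X \right)} = 4 X^{2}$ ($K{\left(X \right)} = 2 X 2 X = 4 X^{2}$)
$- 11 K{\left(-15 \right)} = - 11 \cdot 4 \left(-15\right)^{2} = - 11 \cdot 4 \cdot 225 = \left(-11\right) 900 = -9900$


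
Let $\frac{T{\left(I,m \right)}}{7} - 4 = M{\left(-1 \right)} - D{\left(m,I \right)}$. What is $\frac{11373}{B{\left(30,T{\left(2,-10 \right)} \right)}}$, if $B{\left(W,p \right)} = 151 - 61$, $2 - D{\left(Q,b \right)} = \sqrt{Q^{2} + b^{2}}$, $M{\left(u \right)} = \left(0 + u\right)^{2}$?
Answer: $\frac{3791}{30} \approx 126.37$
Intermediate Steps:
$M{\left(u \right)} = u^{2}$
$D{\left(Q,b \right)} = 2 - \sqrt{Q^{2} + b^{2}}$
$T{\left(I,m \right)} = 21 + 7 \sqrt{I^{2} + m^{2}}$ ($T{\left(I,m \right)} = 28 + 7 \left(\left(-1\right)^{2} - \left(2 - \sqrt{m^{2} + I^{2}}\right)\right) = 28 + 7 \left(1 - \left(2 - \sqrt{I^{2} + m^{2}}\right)\right) = 28 + 7 \left(1 + \left(-2 + \sqrt{I^{2} + m^{2}}\right)\right) = 28 + 7 \left(-1 + \sqrt{I^{2} + m^{2}}\right) = 28 + \left(-7 + 7 \sqrt{I^{2} + m^{2}}\right) = 21 + 7 \sqrt{I^{2} + m^{2}}$)
$B{\left(W,p \right)} = 90$
$\frac{11373}{B{\left(30,T{\left(2,-10 \right)} \right)}} = \frac{11373}{90} = 11373 \cdot \frac{1}{90} = \frac{3791}{30}$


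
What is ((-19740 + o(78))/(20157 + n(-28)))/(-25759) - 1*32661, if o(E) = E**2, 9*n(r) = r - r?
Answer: -5652793458029/173074721 ≈ -32661.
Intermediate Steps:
n(r) = 0 (n(r) = (r - r)/9 = (1/9)*0 = 0)
((-19740 + o(78))/(20157 + n(-28)))/(-25759) - 1*32661 = ((-19740 + 78**2)/(20157 + 0))/(-25759) - 1*32661 = ((-19740 + 6084)/20157)*(-1/25759) - 32661 = -13656*1/20157*(-1/25759) - 32661 = -4552/6719*(-1/25759) - 32661 = 4552/173074721 - 32661 = -5652793458029/173074721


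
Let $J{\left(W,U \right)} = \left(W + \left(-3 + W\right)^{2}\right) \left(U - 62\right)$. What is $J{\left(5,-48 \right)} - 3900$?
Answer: $-4890$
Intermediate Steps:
$J{\left(W,U \right)} = \left(-62 + U\right) \left(W + \left(-3 + W\right)^{2}\right)$ ($J{\left(W,U \right)} = \left(W + \left(-3 + W\right)^{2}\right) \left(-62 + U\right) = \left(-62 + U\right) \left(W + \left(-3 + W\right)^{2}\right)$)
$J{\left(5,-48 \right)} - 3900 = \left(\left(-62\right) 5 - 62 \left(-3 + 5\right)^{2} - 240 - 48 \left(-3 + 5\right)^{2}\right) - 3900 = \left(-310 - 62 \cdot 2^{2} - 240 - 48 \cdot 2^{2}\right) - 3900 = \left(-310 - 248 - 240 - 192\right) - 3900 = -990 - 3900 = -4890$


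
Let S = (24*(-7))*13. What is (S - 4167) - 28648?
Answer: -34999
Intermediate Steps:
S = -2184 (S = -168*13 = -2184)
(S - 4167) - 28648 = (-2184 - 4167) - 28648 = -6351 - 28648 = -34999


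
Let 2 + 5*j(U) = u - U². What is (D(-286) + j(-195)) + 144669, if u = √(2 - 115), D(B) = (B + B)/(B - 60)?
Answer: 118561444/865 + I*√113/5 ≈ 1.3707e+5 + 2.126*I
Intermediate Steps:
D(B) = 2*B/(-60 + B) (D(B) = (2*B)/(-60 + B) = 2*B/(-60 + B))
u = I*√113 (u = √(-113) = I*√113 ≈ 10.63*I)
j(U) = -⅖ - U²/5 + I*√113/5 (j(U) = -⅖ + (I*√113 - U²)/5 = -⅖ + (-U² + I*√113)/5 = -⅖ + (-U²/5 + I*√113/5) = -⅖ - U²/5 + I*√113/5)
(D(-286) + j(-195)) + 144669 = (2*(-286)/(-60 - 286) + (-⅖ - ⅕*(-195)² + I*√113/5)) + 144669 = (2*(-286)/(-346) + (-⅖ - ⅕*38025 + I*√113/5)) + 144669 = (2*(-286)*(-1/346) + (-⅖ - 7605 + I*√113/5)) + 144669 = (286/173 + (-38027/5 + I*√113/5)) + 144669 = (-6577241/865 + I*√113/5) + 144669 = 118561444/865 + I*√113/5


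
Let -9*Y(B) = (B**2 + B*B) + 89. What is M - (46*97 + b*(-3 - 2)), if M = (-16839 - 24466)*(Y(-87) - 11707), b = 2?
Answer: 4980929882/9 ≈ 5.5344e+8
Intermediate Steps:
Y(B) = -89/9 - 2*B**2/9 (Y(B) = -((B**2 + B*B) + 89)/9 = -((B**2 + B**2) + 89)/9 = -(2*B**2 + 89)/9 = -(89 + 2*B**2)/9 = -89/9 - 2*B**2/9)
M = 4980969950/9 (M = (-16839 - 24466)*((-89/9 - 2/9*(-87)**2) - 11707) = -41305*((-89/9 - 2/9*7569) - 11707) = -41305*((-89/9 - 1682) - 11707) = -41305*(-15227/9 - 11707) = -41305*(-120590/9) = 4980969950/9 ≈ 5.5344e+8)
M - (46*97 + b*(-3 - 2)) = 4980969950/9 - (46*97 + 2*(-3 - 2)) = 4980969950/9 - (4462 + 2*(-5)) = 4980969950/9 - (4462 - 10) = 4980969950/9 - 1*4452 = 4980969950/9 - 4452 = 4980929882/9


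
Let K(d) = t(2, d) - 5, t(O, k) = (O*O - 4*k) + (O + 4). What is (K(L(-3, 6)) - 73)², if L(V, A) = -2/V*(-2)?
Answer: 35344/9 ≈ 3927.1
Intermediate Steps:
t(O, k) = 4 + O + O² - 4*k (t(O, k) = (O² - 4*k) + (4 + O) = 4 + O + O² - 4*k)
L(V, A) = 4/V
K(d) = 5 - 4*d (K(d) = (4 + 2 + 2² - 4*d) - 5 = (4 + 2 + 4 - 4*d) - 5 = (10 - 4*d) - 5 = 5 - 4*d)
(K(L(-3, 6)) - 73)² = ((5 - 16/(-3)) - 73)² = ((5 - 16*(-1)/3) - 73)² = ((5 - 4*(-4/3)) - 73)² = ((5 + 16/3) - 73)² = (31/3 - 73)² = (-188/3)² = 35344/9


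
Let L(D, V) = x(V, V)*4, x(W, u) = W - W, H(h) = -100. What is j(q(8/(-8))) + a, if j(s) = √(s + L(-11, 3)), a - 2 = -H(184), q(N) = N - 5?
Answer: 102 + I*√6 ≈ 102.0 + 2.4495*I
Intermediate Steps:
x(W, u) = 0
q(N) = -5 + N
a = 102 (a = 2 - 1*(-100) = 2 + 100 = 102)
L(D, V) = 0 (L(D, V) = 0*4 = 0)
j(s) = √s (j(s) = √(s + 0) = √s)
j(q(8/(-8))) + a = √(-5 + 8/(-8)) + 102 = √(-5 + 8*(-⅛)) + 102 = √(-5 - 1) + 102 = √(-6) + 102 = I*√6 + 102 = 102 + I*√6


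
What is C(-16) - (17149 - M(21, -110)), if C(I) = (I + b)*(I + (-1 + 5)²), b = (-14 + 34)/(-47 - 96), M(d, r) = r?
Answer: -17259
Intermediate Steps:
b = -20/143 (b = 20/(-143) = 20*(-1/143) = -20/143 ≈ -0.13986)
C(I) = (16 + I)*(-20/143 + I) (C(I) = (I - 20/143)*(I + (-1 + 5)²) = (-20/143 + I)*(I + 4²) = (-20/143 + I)*(I + 16) = (-20/143 + I)*(16 + I) = (16 + I)*(-20/143 + I))
C(-16) - (17149 - M(21, -110)) = (-320/143 + (-16)² + (2268/143)*(-16)) - (17149 - 1*(-110)) = (-320/143 + 256 - 36288/143) - (17149 + 110) = 0 - 1*17259 = 0 - 17259 = -17259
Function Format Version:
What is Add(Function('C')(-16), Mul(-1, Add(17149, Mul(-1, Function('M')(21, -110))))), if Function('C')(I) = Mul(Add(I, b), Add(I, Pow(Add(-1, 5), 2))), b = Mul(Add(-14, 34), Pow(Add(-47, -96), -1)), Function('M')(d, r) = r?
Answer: -17259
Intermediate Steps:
b = Rational(-20, 143) (b = Mul(20, Pow(-143, -1)) = Mul(20, Rational(-1, 143)) = Rational(-20, 143) ≈ -0.13986)
Function('C')(I) = Mul(Add(16, I), Add(Rational(-20, 143), I)) (Function('C')(I) = Mul(Add(I, Rational(-20, 143)), Add(I, Pow(Add(-1, 5), 2))) = Mul(Add(Rational(-20, 143), I), Add(I, Pow(4, 2))) = Mul(Add(Rational(-20, 143), I), Add(I, 16)) = Mul(Add(Rational(-20, 143), I), Add(16, I)) = Mul(Add(16, I), Add(Rational(-20, 143), I)))
Add(Function('C')(-16), Mul(-1, Add(17149, Mul(-1, Function('M')(21, -110))))) = Add(Add(Rational(-320, 143), Pow(-16, 2), Mul(Rational(2268, 143), -16)), Mul(-1, Add(17149, Mul(-1, -110)))) = Add(Add(Rational(-320, 143), 256, Rational(-36288, 143)), Mul(-1, Add(17149, 110))) = Add(0, Mul(-1, 17259)) = Add(0, -17259) = -17259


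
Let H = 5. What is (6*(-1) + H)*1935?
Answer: -1935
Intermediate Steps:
(6*(-1) + H)*1935 = (6*(-1) + 5)*1935 = (-6 + 5)*1935 = -1*1935 = -1935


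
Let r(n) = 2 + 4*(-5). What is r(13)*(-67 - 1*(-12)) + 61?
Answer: 1051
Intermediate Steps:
r(n) = -18 (r(n) = 2 - 20 = -18)
r(13)*(-67 - 1*(-12)) + 61 = -18*(-67 - 1*(-12)) + 61 = -18*(-67 + 12) + 61 = -18*(-55) + 61 = 990 + 61 = 1051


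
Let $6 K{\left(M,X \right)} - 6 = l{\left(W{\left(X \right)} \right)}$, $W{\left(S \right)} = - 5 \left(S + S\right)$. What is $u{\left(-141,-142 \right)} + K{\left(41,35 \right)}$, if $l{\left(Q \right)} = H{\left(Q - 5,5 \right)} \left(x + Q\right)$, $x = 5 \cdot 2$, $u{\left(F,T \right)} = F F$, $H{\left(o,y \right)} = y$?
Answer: $\frac{58796}{3} \approx 19599.0$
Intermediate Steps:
$W{\left(S \right)} = - 10 S$ ($W{\left(S \right)} = - 5 \cdot 2 S = - 10 S$)
$u{\left(F,T \right)} = F^{2}$
$x = 10$
$l{\left(Q \right)} = 50 + 5 Q$ ($l{\left(Q \right)} = 5 \left(10 + Q\right) = 50 + 5 Q$)
$K{\left(M,X \right)} = \frac{28}{3} - \frac{25 X}{3}$ ($K{\left(M,X \right)} = 1 + \frac{50 + 5 \left(- 10 X\right)}{6} = 1 + \frac{50 - 50 X}{6} = 1 - \left(- \frac{25}{3} + \frac{25 X}{3}\right) = \frac{28}{3} - \frac{25 X}{3}$)
$u{\left(-141,-142 \right)} + K{\left(41,35 \right)} = \left(-141\right)^{2} + \left(\frac{28}{3} - \frac{875}{3}\right) = 19881 + \left(\frac{28}{3} - \frac{875}{3}\right) = 19881 - \frac{847}{3} = \frac{58796}{3}$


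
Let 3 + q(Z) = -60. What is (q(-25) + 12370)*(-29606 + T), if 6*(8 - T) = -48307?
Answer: -1591061267/6 ≈ -2.6518e+8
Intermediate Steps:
T = 48355/6 (T = 8 - ⅙*(-48307) = 8 + 48307/6 = 48355/6 ≈ 8059.2)
q(Z) = -63 (q(Z) = -3 - 60 = -63)
(q(-25) + 12370)*(-29606 + T) = (-63 + 12370)*(-29606 + 48355/6) = 12307*(-129281/6) = -1591061267/6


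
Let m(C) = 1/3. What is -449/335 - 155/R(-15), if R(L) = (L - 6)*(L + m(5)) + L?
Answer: -183482/98155 ≈ -1.8693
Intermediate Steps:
m(C) = ⅓
R(L) = L + (-6 + L)*(⅓ + L) (R(L) = (L - 6)*(L + ⅓) + L = (-6 + L)*(⅓ + L) + L = L + (-6 + L)*(⅓ + L))
-449/335 - 155/R(-15) = -449/335 - 155/(-2 + (-15)² - 14/3*(-15)) = -449*1/335 - 155/(-2 + 225 + 70) = -449/335 - 155/293 = -183482/98155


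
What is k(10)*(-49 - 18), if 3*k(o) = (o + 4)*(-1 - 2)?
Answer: 938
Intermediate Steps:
k(o) = -4 - o (k(o) = ((o + 4)*(-1 - 2))/3 = ((4 + o)*(-3))/3 = (-12 - 3*o)/3 = -4 - o)
k(10)*(-49 - 18) = (-4 - 1*10)*(-49 - 18) = (-4 - 10)*(-67) = -14*(-67) = 938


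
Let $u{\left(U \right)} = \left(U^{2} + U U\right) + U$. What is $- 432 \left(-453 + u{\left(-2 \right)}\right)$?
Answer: $193104$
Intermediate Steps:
$u{\left(U \right)} = U + 2 U^{2}$ ($u{\left(U \right)} = \left(U^{2} + U^{2}\right) + U = 2 U^{2} + U = U + 2 U^{2}$)
$- 432 \left(-453 + u{\left(-2 \right)}\right) = - 432 \left(-453 - 2 \left(1 + 2 \left(-2\right)\right)\right) = - 432 \left(-453 - 2 \left(1 - 4\right)\right) = - 432 \left(-453 - -6\right) = - 432 \left(-453 + 6\right) = \left(-432\right) \left(-447\right) = 193104$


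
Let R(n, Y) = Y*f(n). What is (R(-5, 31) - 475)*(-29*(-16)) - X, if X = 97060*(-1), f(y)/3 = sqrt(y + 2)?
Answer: -123340 + 43152*I*sqrt(3) ≈ -1.2334e+5 + 74742.0*I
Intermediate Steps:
f(y) = 3*sqrt(2 + y) (f(y) = 3*sqrt(y + 2) = 3*sqrt(2 + y))
R(n, Y) = 3*Y*sqrt(2 + n) (R(n, Y) = Y*(3*sqrt(2 + n)) = 3*Y*sqrt(2 + n))
X = -97060
(R(-5, 31) - 475)*(-29*(-16)) - X = (3*31*sqrt(2 - 5) - 475)*(-29*(-16)) - 1*(-97060) = (3*31*sqrt(-3) - 475)*464 + 97060 = (3*31*(I*sqrt(3)) - 475)*464 + 97060 = (93*I*sqrt(3) - 475)*464 + 97060 = (-475 + 93*I*sqrt(3))*464 + 97060 = (-220400 + 43152*I*sqrt(3)) + 97060 = -123340 + 43152*I*sqrt(3)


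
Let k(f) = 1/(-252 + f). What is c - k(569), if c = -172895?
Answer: -54807716/317 ≈ -1.7290e+5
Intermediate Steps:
c - k(569) = -172895 - 1/(-252 + 569) = -172895 - 1/317 = -54807716/317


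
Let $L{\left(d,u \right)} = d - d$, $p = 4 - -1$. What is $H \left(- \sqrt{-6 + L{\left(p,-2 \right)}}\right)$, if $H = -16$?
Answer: $16 i \sqrt{6} \approx 39.192 i$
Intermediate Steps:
$p = 5$ ($p = 4 + 1 = 5$)
$L{\left(d,u \right)} = 0$
$H \left(- \sqrt{-6 + L{\left(p,-2 \right)}}\right) = - 16 \left(- \sqrt{-6 + 0}\right) = - 16 \left(- \sqrt{-6}\right) = - 16 \left(- i \sqrt{6}\right) = 16 i \sqrt{6}$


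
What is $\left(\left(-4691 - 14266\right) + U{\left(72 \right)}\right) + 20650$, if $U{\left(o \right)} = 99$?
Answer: $1792$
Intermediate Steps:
$\left(\left(-4691 - 14266\right) + U{\left(72 \right)}\right) + 20650 = \left(\left(-4691 - 14266\right) + 99\right) + 20650 = \left(-18957 + 99\right) + 20650 = -18858 + 20650 = 1792$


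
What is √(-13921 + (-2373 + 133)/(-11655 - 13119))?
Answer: I*√2135993308809/12387 ≈ 117.99*I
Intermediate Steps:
√(-13921 + (-2373 + 133)/(-11655 - 13119)) = √(-13921 - 2240/(-24774)) = √(-13921 - 2240*(-1/24774)) = √(-13921 + 1120/12387) = √(-172438307/12387) = I*√2135993308809/12387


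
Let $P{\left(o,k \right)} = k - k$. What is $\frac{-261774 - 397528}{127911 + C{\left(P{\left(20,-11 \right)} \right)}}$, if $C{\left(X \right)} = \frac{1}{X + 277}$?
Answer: $- \frac{91313327}{17715674} \approx -5.1544$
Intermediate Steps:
$P{\left(o,k \right)} = 0$
$C{\left(X \right)} = \frac{1}{277 + X}$
$\frac{-261774 - 397528}{127911 + C{\left(P{\left(20,-11 \right)} \right)}} = \frac{-261774 - 397528}{127911 + \frac{1}{277 + 0}} = - \frac{659302}{127911 + \frac{1}{277}} = - \frac{659302}{\frac{35431348}{277}} = \left(-659302\right) \frac{277}{35431348} = - \frac{91313327}{17715674}$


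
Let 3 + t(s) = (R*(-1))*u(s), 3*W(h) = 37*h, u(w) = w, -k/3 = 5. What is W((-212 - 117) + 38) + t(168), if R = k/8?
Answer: -3277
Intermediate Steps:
k = -15 (k = -3*5 = -15)
R = -15/8 ≈ -1.8750
W(h) = 37*h/3 (W(h) = (37*h)/3 = 37*h/3)
t(s) = -3 + 15*s/8 (t(s) = -3 + (-15/8*(-1))*s = -3 + 15*s/8)
W((-212 - 117) + 38) + t(168) = 37*((-212 - 117) + 38)/3 + (-3 + (15/8)*168) = 37*(-329 + 38)/3 + (-3 + 315) = (37/3)*(-291) + 312 = -3589 + 312 = -3277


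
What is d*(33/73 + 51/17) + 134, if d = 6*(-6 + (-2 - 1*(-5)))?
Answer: 5246/73 ≈ 71.863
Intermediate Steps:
d = -18 (d = 6*(-6 + (-2 + 5)) = 6*(-6 + 3) = 6*(-3) = -18)
d*(33/73 + 51/17) + 134 = -18*(33/73 + 51/17) + 134 = -18*(33*(1/73) + 51*(1/17)) + 134 = -18*(33/73 + 3) + 134 = -18*252/73 + 134 = -4536/73 + 134 = 5246/73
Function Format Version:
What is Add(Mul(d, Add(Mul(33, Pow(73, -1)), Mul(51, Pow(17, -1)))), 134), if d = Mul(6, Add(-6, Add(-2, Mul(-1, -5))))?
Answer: Rational(5246, 73) ≈ 71.863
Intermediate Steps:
d = -18 (d = Mul(6, Add(-6, Add(-2, 5))) = Mul(6, Add(-6, 3)) = Mul(6, -3) = -18)
Add(Mul(d, Add(Mul(33, Pow(73, -1)), Mul(51, Pow(17, -1)))), 134) = Add(Mul(-18, Add(Mul(33, Pow(73, -1)), Mul(51, Pow(17, -1)))), 134) = Add(Mul(-18, Add(Mul(33, Rational(1, 73)), Mul(51, Rational(1, 17)))), 134) = Add(Mul(-18, Add(Rational(33, 73), 3)), 134) = Add(Mul(-18, Rational(252, 73)), 134) = Add(Rational(-4536, 73), 134) = Rational(5246, 73)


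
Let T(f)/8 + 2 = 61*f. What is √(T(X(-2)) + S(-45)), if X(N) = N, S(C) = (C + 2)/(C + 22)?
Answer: I*√523779/23 ≈ 31.466*I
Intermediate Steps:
S(C) = (2 + C)/(22 + C)
T(f) = -16 + 488*f (T(f) = -16 + 8*(61*f) = -16 + 488*f)
√(T(X(-2)) + S(-45)) = √((-16 + 488*(-2)) + (2 - 45)/(22 - 45)) = √((-16 - 976) - 43/(-23)) = √(-992 - 1/23*(-43)) = √(-992 + 43/23) = √(-22773/23) = I*√523779/23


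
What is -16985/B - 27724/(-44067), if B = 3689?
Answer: -646204159/162563163 ≈ -3.9751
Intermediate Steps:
-16985/B - 27724/(-44067) = -16985/3689 - 27724/(-44067) = -16985*1/3689 - 27724*(-1/44067) = -16985/3689 + 27724/44067 = -646204159/162563163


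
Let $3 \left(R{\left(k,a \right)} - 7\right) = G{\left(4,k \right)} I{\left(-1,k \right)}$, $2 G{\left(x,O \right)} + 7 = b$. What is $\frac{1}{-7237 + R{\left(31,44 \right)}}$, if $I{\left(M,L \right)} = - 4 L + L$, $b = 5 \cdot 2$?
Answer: $- \frac{2}{14553} \approx -0.00013743$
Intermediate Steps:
$b = 10$
$I{\left(M,L \right)} = - 3 L$
$G{\left(x,O \right)} = \frac{3}{2}$ ($G{\left(x,O \right)} = - \frac{7}{2} + \frac{1}{2} \cdot 10 = - \frac{7}{2} + 5 = \frac{3}{2}$)
$R{\left(k,a \right)} = 7 - \frac{3 k}{2}$ ($R{\left(k,a \right)} = 7 + \frac{\frac{3}{2} \left(- 3 k\right)}{3} = 7 + \frac{\left(- \frac{9}{2}\right) k}{3} = 7 - \frac{3 k}{2}$)
$\frac{1}{-7237 + R{\left(31,44 \right)}} = \frac{1}{-7237 + \left(7 - \frac{93}{2}\right)} = \frac{1}{-7237 - \frac{79}{2}} = \frac{1}{- \frac{14553}{2}} = - \frac{2}{14553}$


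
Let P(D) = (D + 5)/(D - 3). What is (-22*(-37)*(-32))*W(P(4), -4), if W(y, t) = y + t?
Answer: -130240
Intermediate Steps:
P(D) = (5 + D)/(-3 + D)
W(y, t) = t + y
(-22*(-37)*(-32))*W(P(4), -4) = (-22*(-37)*(-32))*(-4 + (5 + 4)/(-3 + 4)) = (814*(-32))*(-4 + 9/1) = -26048*(-4 + 1*9) = -26048*(-4 + 9) = -26048*5 = -130240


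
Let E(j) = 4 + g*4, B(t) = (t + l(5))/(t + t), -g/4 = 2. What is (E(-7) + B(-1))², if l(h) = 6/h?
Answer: 78961/100 ≈ 789.61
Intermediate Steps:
g = -8 (g = -4*2 = -8)
B(t) = (6/5 + t)/(2*t) (B(t) = (t + 6/5)/(t + t) = (t + 6*(⅕))/((2*t)) = (t + 6/5)*(1/(2*t)) = (6/5 + t)*(1/(2*t)) = (6/5 + t)/(2*t))
E(j) = -28 (E(j) = 4 - 8*4 = 4 - 32 = -28)
(E(-7) + B(-1))² = (-28 + (⅒)*(6 + 5*(-1))/(-1))² = (-28 + (⅒)*(-1)*(6 - 5))² = (-28 + (⅒)*(-1)*1)² = (-28 - ⅒)² = (-281/10)² = 78961/100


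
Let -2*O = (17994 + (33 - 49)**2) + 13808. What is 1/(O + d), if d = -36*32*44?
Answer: -1/66717 ≈ -1.4989e-5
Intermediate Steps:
O = -16029 (O = -((17994 + (33 - 49)**2) + 13808)/2 = -((17994 + (-16)**2) + 13808)/2 = -((17994 + 256) + 13808)/2 = -(18250 + 13808)/2 = -1/2*32058 = -16029)
d = -50688 (d = -1152*44 = -50688)
1/(O + d) = 1/(-16029 - 50688) = 1/(-66717) = -1/66717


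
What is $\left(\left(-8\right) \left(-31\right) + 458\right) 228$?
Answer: $160968$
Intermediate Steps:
$\left(\left(-8\right) \left(-31\right) + 458\right) 228 = \left(248 + 458\right) 228 = 706 \cdot 228 = 160968$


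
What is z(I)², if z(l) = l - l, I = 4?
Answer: 0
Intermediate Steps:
z(l) = 0
z(I)² = 0² = 0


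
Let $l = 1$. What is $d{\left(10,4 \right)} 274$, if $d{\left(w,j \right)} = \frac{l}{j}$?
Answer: $\frac{137}{2} \approx 68.5$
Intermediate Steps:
$d{\left(w,j \right)} = \frac{1}{j}$ ($d{\left(w,j \right)} = 1 \frac{1}{j} = \frac{1}{j}$)
$d{\left(10,4 \right)} 274 = \frac{1}{4} \cdot 274 = \frac{137}{2}$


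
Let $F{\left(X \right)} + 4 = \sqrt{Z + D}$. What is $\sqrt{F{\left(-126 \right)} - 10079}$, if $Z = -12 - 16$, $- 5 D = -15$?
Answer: $\sqrt{-10083 + 5 i} \approx 0.0249 + 100.41 i$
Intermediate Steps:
$D = 3$ ($D = \left(- \frac{1}{5}\right) \left(-15\right) = 3$)
$Z = -28$
$F{\left(X \right)} = -4 + 5 i$ ($F{\left(X \right)} = -4 + \sqrt{-28 + 3} = -4 + \sqrt{-25} = -4 + 5 i$)
$\sqrt{F{\left(-126 \right)} - 10079} = \sqrt{\left(-4 + 5 i\right) - 10079} = \sqrt{-10083 + 5 i}$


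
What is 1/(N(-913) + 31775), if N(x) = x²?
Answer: 1/865344 ≈ 1.1556e-6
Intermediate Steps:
1/(N(-913) + 31775) = 1/((-913)² + 31775) = 1/(833569 + 31775) = 1/865344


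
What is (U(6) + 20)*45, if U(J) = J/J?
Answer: 945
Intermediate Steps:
U(J) = 1
(U(6) + 20)*45 = (1 + 20)*45 = 21*45 = 945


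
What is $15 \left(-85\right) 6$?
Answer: $-7650$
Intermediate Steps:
$15 \left(-85\right) 6 = \left(-1275\right) 6 = -7650$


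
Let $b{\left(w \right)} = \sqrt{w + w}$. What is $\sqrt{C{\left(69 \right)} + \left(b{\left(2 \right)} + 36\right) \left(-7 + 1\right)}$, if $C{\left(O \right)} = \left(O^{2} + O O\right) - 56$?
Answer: $\sqrt{9238} \approx 96.115$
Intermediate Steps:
$C{\left(O \right)} = -56 + 2 O^{2}$ ($C{\left(O \right)} = \left(O^{2} + O^{2}\right) - 56 = 2 O^{2} - 56 = -56 + 2 O^{2}$)
$b{\left(w \right)} = \sqrt{2} \sqrt{w}$ ($b{\left(w \right)} = \sqrt{2 w} = \sqrt{2} \sqrt{w}$)
$\sqrt{C{\left(69 \right)} + \left(b{\left(2 \right)} + 36\right) \left(-7 + 1\right)} = \sqrt{\left(-56 + 2 \cdot 69^{2}\right) + \left(\sqrt{2} \sqrt{2} + 36\right) \left(-7 + 1\right)} = \sqrt{\left(-56 + 2 \cdot 4761\right) + \left(2 + 36\right) \left(-6\right)} = \sqrt{\left(-56 + 9522\right) + 38 \left(-6\right)} = \sqrt{9466 - 228} = \sqrt{9238}$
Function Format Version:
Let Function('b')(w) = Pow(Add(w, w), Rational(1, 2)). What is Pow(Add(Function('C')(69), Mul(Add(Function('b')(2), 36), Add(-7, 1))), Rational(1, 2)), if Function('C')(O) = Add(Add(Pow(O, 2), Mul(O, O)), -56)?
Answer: Pow(9238, Rational(1, 2)) ≈ 96.115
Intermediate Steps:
Function('C')(O) = Add(-56, Mul(2, Pow(O, 2))) (Function('C')(O) = Add(Add(Pow(O, 2), Pow(O, 2)), -56) = Add(Mul(2, Pow(O, 2)), -56) = Add(-56, Mul(2, Pow(O, 2))))
Function('b')(w) = Mul(Pow(2, Rational(1, 2)), Pow(w, Rational(1, 2))) (Function('b')(w) = Pow(Mul(2, w), Rational(1, 2)) = Mul(Pow(2, Rational(1, 2)), Pow(w, Rational(1, 2))))
Pow(Add(Function('C')(69), Mul(Add(Function('b')(2), 36), Add(-7, 1))), Rational(1, 2)) = Pow(Add(Add(-56, Mul(2, Pow(69, 2))), Mul(Add(Mul(Pow(2, Rational(1, 2)), Pow(2, Rational(1, 2))), 36), Add(-7, 1))), Rational(1, 2)) = Pow(Add(Add(-56, Mul(2, 4761)), Mul(Add(2, 36), -6)), Rational(1, 2)) = Pow(Add(Add(-56, 9522), Mul(38, -6)), Rational(1, 2)) = Pow(Add(9466, -228), Rational(1, 2)) = Pow(9238, Rational(1, 2))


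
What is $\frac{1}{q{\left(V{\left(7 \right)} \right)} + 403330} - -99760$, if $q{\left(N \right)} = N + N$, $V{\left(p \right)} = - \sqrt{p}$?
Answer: $\frac{8114233433137025}{81337544436} + \frac{\sqrt{7}}{81337544436} \approx 99760.0$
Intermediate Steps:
$q{\left(N \right)} = 2 N$
$\frac{1}{q{\left(V{\left(7 \right)} \right)} + 403330} - -99760 = \frac{1}{2 \left(- \sqrt{7}\right) + 403330} - -99760 = \frac{1}{- 2 \sqrt{7} + 403330} + 99760 = \frac{1}{403330 - 2 \sqrt{7}} + 99760 = 99760 + \frac{1}{403330 - 2 \sqrt{7}}$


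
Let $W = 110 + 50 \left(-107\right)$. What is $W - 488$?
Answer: $-5728$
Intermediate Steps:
$W = -5240$ ($W = 110 - 5350 = -5240$)
$W - 488 = -5240 - 488 = -5728$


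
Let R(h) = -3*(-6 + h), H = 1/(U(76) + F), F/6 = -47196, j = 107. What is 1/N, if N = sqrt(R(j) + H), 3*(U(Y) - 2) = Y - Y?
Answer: -I*sqrt(24296817108802)/85801723 ≈ -0.057449*I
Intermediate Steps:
F = -283176 (F = 6*(-47196) = -283176)
U(Y) = 2 (U(Y) = 2 + (Y - Y)/3 = 2 + (1/3)*0 = 2 + 0 = 2)
H = -1/283174 (H = 1/(2 - 283176) = 1/(-283174) = -1/283174 ≈ -3.5314e-6)
R(h) = 18 - 3*h
N = I*sqrt(24296817108802)/283174 (N = sqrt((18 - 3*107) - 1/283174) = sqrt((18 - 321) - 1/283174) = sqrt(-303 - 1/283174) = sqrt(-85801723/283174) = I*sqrt(24296817108802)/283174 ≈ 17.407*I)
1/N = 1/(I*sqrt(24296817108802)/283174) = -I*sqrt(24296817108802)/85801723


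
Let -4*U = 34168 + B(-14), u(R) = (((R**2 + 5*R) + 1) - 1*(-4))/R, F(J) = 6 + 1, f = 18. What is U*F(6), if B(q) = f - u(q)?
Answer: -478735/8 ≈ -59842.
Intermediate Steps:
F(J) = 7
u(R) = (5 + R**2 + 5*R)/R (u(R) = ((1 + R**2 + 5*R) + 4)/R = (5 + R**2 + 5*R)/R)
B(q) = 13 - q - 5/q (B(q) = 18 - (5 + q + 5/q) = 18 + (-5 - q - 5/q) = 13 - q - 5/q)
U = -478735/56 (U = -(34168 + (13 - 1*(-14) - 5/(-14)))/4 = -(34168 + (13 + 14 - 5*(-1/14)))/4 = -(34168 + (13 + 14 + 5/14))/4 = -(34168 + 383/14)/4 = -1/4*478735/14 = -478735/56 ≈ -8548.8)
U*F(6) = -478735/56*7 = -478735/8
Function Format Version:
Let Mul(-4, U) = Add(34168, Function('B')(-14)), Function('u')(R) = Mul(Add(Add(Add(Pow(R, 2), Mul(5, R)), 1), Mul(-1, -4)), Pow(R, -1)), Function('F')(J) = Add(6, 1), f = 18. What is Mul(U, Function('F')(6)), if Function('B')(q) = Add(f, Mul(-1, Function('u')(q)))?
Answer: Rational(-478735, 8) ≈ -59842.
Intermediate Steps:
Function('F')(J) = 7
Function('u')(R) = Mul(Pow(R, -1), Add(5, Pow(R, 2), Mul(5, R))) (Function('u')(R) = Mul(Add(Add(1, Pow(R, 2), Mul(5, R)), 4), Pow(R, -1)) = Mul(Add(5, Pow(R, 2), Mul(5, R)), Pow(R, -1)) = Mul(Pow(R, -1), Add(5, Pow(R, 2), Mul(5, R))))
Function('B')(q) = Add(13, Mul(-1, q), Mul(-5, Pow(q, -1))) (Function('B')(q) = Add(18, Mul(-1, Add(5, q, Mul(5, Pow(q, -1))))) = Add(18, Add(-5, Mul(-1, q), Mul(-5, Pow(q, -1)))) = Add(13, Mul(-1, q), Mul(-5, Pow(q, -1))))
U = Rational(-478735, 56) (U = Mul(Rational(-1, 4), Add(34168, Add(13, Mul(-1, -14), Mul(-5, Pow(-14, -1))))) = Mul(Rational(-1, 4), Add(34168, Add(13, 14, Mul(-5, Rational(-1, 14))))) = Mul(Rational(-1, 4), Add(34168, Add(13, 14, Rational(5, 14)))) = Mul(Rational(-1, 4), Add(34168, Rational(383, 14))) = Mul(Rational(-1, 4), Rational(478735, 14)) = Rational(-478735, 56) ≈ -8548.8)
Mul(U, Function('F')(6)) = Mul(Rational(-478735, 56), 7) = Rational(-478735, 8)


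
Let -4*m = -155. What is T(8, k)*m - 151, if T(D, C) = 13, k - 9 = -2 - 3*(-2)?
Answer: 1411/4 ≈ 352.75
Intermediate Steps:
m = 155/4 (m = -1/4*(-155) = 155/4 ≈ 38.750)
k = 13 (k = 9 + (-2 - 3*(-2)) = 9 + (-2 - 1*(-6)) = 9 + (-2 + 6) = 9 + 4 = 13)
T(8, k)*m - 151 = 13*(155/4) - 151 = 2015/4 - 151 = 1411/4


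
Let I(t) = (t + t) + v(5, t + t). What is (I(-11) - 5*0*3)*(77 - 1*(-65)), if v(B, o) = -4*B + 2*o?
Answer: -12212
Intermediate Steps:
I(t) = -20 + 6*t (I(t) = (t + t) + (-4*5 + 2*(t + t)) = 2*t + (-20 + 2*(2*t)) = 2*t + (-20 + 4*t) = -20 + 6*t)
(I(-11) - 5*0*3)*(77 - 1*(-65)) = ((-20 + 6*(-11)) - 5*0*3)*(77 - 1*(-65)) = ((-20 - 66) + 0*3)*(77 + 65) = (-86 + 0)*142 = -86*142 = -12212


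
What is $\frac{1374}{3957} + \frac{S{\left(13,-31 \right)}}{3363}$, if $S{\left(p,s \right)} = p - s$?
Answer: $\frac{1598290}{4435797} \approx 0.36032$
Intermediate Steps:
$\frac{1374}{3957} + \frac{S{\left(13,-31 \right)}}{3363} = \frac{1374}{3957} + \frac{13 - -31}{3363} = 1374 \cdot \frac{1}{3957} + \left(13 + 31\right) \frac{1}{3363} = \frac{458}{1319} + 44 \cdot \frac{1}{3363} = \frac{458}{1319} + \frac{44}{3363} = \frac{1598290}{4435797}$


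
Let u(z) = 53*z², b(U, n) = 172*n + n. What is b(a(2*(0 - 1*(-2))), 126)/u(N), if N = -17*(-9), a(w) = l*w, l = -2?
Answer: 2422/137853 ≈ 0.017569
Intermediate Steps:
a(w) = -2*w
b(U, n) = 173*n
N = 153
b(a(2*(0 - 1*(-2))), 126)/u(N) = (173*126)/((53*153²)) = 21798/((53*23409)) = 21798/1240677 = 21798*(1/1240677) = 2422/137853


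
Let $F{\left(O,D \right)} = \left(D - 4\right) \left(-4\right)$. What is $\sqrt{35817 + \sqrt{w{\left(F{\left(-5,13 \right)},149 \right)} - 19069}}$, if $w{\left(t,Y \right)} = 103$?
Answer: $\sqrt{35817 + i \sqrt{18966}} \approx 189.25 + 0.3638 i$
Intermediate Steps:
$F{\left(O,D \right)} = 16 - 4 D$ ($F{\left(O,D \right)} = \left(-4 + D\right) \left(-4\right) = 16 - 4 D$)
$\sqrt{35817 + \sqrt{w{\left(F{\left(-5,13 \right)},149 \right)} - 19069}} = \sqrt{35817 + \sqrt{103 - 19069}} = \sqrt{35817 + \sqrt{-18966}} = \sqrt{35817 + i \sqrt{18966}}$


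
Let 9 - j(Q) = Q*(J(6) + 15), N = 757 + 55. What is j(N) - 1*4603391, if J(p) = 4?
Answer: -4618810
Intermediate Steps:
N = 812
j(Q) = 9 - 19*Q (j(Q) = 9 - Q*(4 + 15) = 9 - Q*19 = 9 - 19*Q)
j(N) - 1*4603391 = (9 - 19*812) - 1*4603391 = (9 - 15428) - 4603391 = -15419 - 4603391 = -4618810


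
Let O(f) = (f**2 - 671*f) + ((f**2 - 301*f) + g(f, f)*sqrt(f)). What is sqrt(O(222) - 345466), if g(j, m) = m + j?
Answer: sqrt(-462682 + 444*sqrt(222)) ≈ 675.33*I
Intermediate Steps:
g(j, m) = j + m
O(f) = -972*f + 2*f**2 + 2*f**(3/2) (O(f) = (f**2 - 671*f) + ((f**2 - 301*f) + (f + f)*sqrt(f)) = (f**2 - 671*f) + ((f**2 - 301*f) + (2*f)*sqrt(f)) = (f**2 - 671*f) + ((f**2 - 301*f) + 2*f**(3/2)) = (f**2 - 671*f) + (f**2 - 301*f + 2*f**(3/2)) = -972*f + 2*f**2 + 2*f**(3/2))
sqrt(O(222) - 345466) = sqrt((-972*222 + 2*222**2 + 2*222**(3/2)) - 345466) = sqrt((-215784 + 2*49284 + 2*(222*sqrt(222))) - 345466) = sqrt((-215784 + 98568 + 444*sqrt(222)) - 345466) = sqrt((-117216 + 444*sqrt(222)) - 345466) = sqrt(-462682 + 444*sqrt(222))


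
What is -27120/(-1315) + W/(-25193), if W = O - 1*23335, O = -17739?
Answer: 147449294/6625759 ≈ 22.254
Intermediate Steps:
W = -41074 (W = -17739 - 1*23335 = -17739 - 23335 = -41074)
-27120/(-1315) + W/(-25193) = -27120/(-1315) - 41074/(-25193) = -27120*(-1/1315) - 41074*(-1/25193) = 5424/263 + 41074/25193 = 147449294/6625759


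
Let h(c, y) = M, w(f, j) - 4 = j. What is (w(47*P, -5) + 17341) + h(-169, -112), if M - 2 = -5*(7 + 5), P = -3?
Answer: 17282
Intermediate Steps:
w(f, j) = 4 + j
M = -58 (M = 2 - 5*(7 + 5) = 2 - 5*12 = 2 - 60 = -58)
h(c, y) = -58
(w(47*P, -5) + 17341) + h(-169, -112) = ((4 - 5) + 17341) - 58 = (-1 + 17341) - 58 = 17340 - 58 = 17282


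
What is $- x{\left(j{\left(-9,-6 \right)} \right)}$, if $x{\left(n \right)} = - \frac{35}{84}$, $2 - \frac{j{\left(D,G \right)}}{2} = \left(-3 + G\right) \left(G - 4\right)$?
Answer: $\frac{5}{12} \approx 0.41667$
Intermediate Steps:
$j{\left(D,G \right)} = 4 - 2 \left(-4 + G\right) \left(-3 + G\right)$ ($j{\left(D,G \right)} = 4 - 2 \left(-3 + G\right) \left(G - 4\right) = 4 - 2 \left(-3 + G\right) \left(-4 + G\right) = 4 - 2 \left(-4 + G\right) \left(-3 + G\right)$)
$x{\left(n \right)} = - \frac{5}{12}$ ($x{\left(n \right)} = \left(-35\right) \frac{1}{84} = - \frac{5}{12}$)
$- x{\left(j{\left(-9,-6 \right)} \right)} = \left(-1\right) \left(- \frac{5}{12}\right) = \frac{5}{12}$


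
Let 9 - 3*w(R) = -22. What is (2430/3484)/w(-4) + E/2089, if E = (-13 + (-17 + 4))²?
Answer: 44119757/112810178 ≈ 0.39110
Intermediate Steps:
w(R) = 31/3 (w(R) = 3 - ⅓*(-22) = 3 + 22/3 = 31/3)
E = 676 (E = (-13 - 13)² = (-26)² = 676)
(2430/3484)/w(-4) + E/2089 = (2430/3484)/(31/3) + 676/2089 = (2430*(1/3484))*(3/31) + 676*(1/2089) = (1215/1742)*(3/31) + 676/2089 = 3645/54002 + 676/2089 = 44119757/112810178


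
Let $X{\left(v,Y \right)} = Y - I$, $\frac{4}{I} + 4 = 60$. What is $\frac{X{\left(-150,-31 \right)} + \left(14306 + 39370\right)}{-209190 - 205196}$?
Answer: $- \frac{751029}{5801404} \approx -0.12946$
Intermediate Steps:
$I = \frac{1}{14}$ ($I = \frac{4}{-4 + 60} = \frac{4}{56} = 4 \cdot \frac{1}{56} = \frac{1}{14} \approx 0.071429$)
$X{\left(v,Y \right)} = - \frac{1}{14} + Y$ ($X{\left(v,Y \right)} = Y - \frac{1}{14} = - \frac{1}{14} + Y$)
$\frac{X{\left(-150,-31 \right)} + \left(14306 + 39370\right)}{-209190 - 205196} = \frac{\left(- \frac{1}{14} - 31\right) + \left(14306 + 39370\right)}{-209190 - 205196} = \frac{- \frac{435}{14} + 53676}{-414386} = \frac{751029}{14} \left(- \frac{1}{414386}\right) = - \frac{751029}{5801404}$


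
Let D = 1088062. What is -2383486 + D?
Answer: -1295424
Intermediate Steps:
-2383486 + D = -2383486 + 1088062 = -1295424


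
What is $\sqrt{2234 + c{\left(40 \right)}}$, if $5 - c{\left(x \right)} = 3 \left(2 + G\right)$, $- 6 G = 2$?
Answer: $\sqrt{2234} \approx 47.265$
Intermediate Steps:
$G = - \frac{1}{3}$ ($G = \left(- \frac{1}{6}\right) 2 = - \frac{1}{3} \approx -0.33333$)
$c{\left(x \right)} = 0$ ($c{\left(x \right)} = 5 - 3 \left(2 - \frac{1}{3}\right) = 5 - 3 \cdot \frac{5}{3} = 5 - 5 = 0$)
$\sqrt{2234 + c{\left(40 \right)}} = \sqrt{2234 + 0} = \sqrt{2234}$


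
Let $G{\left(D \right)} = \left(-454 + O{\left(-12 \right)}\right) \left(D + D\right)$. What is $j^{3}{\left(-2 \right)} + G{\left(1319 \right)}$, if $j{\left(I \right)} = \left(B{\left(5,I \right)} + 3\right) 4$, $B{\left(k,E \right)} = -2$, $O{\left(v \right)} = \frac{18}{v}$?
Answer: $-1201545$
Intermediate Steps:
$j{\left(I \right)} = 4$ ($j{\left(I \right)} = \left(-2 + 3\right) 4 = 1 \cdot 4 = 4$)
$G{\left(D \right)} = - 911 D$ ($G{\left(D \right)} = \left(-454 + \frac{18}{-12}\right) \left(D + D\right) = \left(-454 + 18 \left(- \frac{1}{12}\right)\right) 2 D = \left(-454 - \frac{3}{2}\right) 2 D = - \frac{911 \cdot 2 D}{2} = - 911 D$)
$j^{3}{\left(-2 \right)} + G{\left(1319 \right)} = 4^{3} - 1201609 = 64 - 1201609 = -1201545$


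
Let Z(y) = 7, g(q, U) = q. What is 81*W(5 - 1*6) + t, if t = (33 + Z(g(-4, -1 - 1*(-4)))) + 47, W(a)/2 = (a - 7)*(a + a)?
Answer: 2679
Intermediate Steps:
W(a) = 4*a*(-7 + a) (W(a) = 2*((a - 7)*(a + a)) = 2*((-7 + a)*(2*a)) = 2*(2*a*(-7 + a)) = 4*a*(-7 + a))
t = 87 (t = (33 + 7) + 47 = 40 + 47 = 87)
81*W(5 - 1*6) + t = 81*(4*(5 - 1*6)*(-7 + (5 - 1*6))) + 87 = 81*(4*(5 - 6)*(-7 + (5 - 6))) + 87 = 81*(4*(-1)*(-7 - 1)) + 87 = 81*(4*(-1)*(-8)) + 87 = 81*32 + 87 = 2592 + 87 = 2679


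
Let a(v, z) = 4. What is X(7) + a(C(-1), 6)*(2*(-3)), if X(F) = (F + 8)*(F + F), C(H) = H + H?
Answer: 186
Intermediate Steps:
C(H) = 2*H
X(F) = 2*F*(8 + F) (X(F) = (8 + F)*(2*F) = 2*F*(8 + F))
X(7) + a(C(-1), 6)*(2*(-3)) = 2*7*(8 + 7) + 4*(2*(-3)) = 2*7*15 + 4*(-6) = 210 - 24 = 186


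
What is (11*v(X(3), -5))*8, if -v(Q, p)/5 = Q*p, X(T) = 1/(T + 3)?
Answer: 1100/3 ≈ 366.67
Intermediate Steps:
X(T) = 1/(3 + T)
v(Q, p) = -5*Q*p
(11*v(X(3), -5))*8 = (11*(-5*(-5)/(3 + 3)))*8 = (11*(-5*(-5)/6))*8 = (11*(-5*1/6*(-5)))*8 = (11*(25/6))*8 = (275/6)*8 = 1100/3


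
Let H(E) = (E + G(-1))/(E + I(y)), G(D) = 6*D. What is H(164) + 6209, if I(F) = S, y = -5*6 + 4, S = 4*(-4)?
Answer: 459545/74 ≈ 6210.1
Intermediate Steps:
S = -16
y = -26 (y = -30 + 4 = -26)
I(F) = -16
H(E) = (-6 + E)/(-16 + E) (H(E) = (E + 6*(-1))/(E - 16) = (E - 6)/(-16 + E) = (-6 + E)/(-16 + E))
H(164) + 6209 = (-6 + 164)/(-16 + 164) + 6209 = 158/148 + 6209 = (1/148)*158 + 6209 = 79/74 + 6209 = 459545/74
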